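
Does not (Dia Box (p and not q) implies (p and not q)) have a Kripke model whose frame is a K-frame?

Satisfiable

1. not (Dia Box (p and not q) implies (p and not q)), w0
2. Dia Box (p and not q), w0
3. not (p and not q), w0
4. q, w0
5. Box (p and not q), w1
Accessibility: w0Rw1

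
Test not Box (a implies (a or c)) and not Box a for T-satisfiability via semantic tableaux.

No, unsatisfiable

1. not Box (a implies (a or c)) and not Box a, 0
2. not Box (a implies (a or c)), 0
3. not Box a, 0
4. not (a implies (a or c)), 1
5. a, 1
6. not (a or c), 1
7. not a, 1
8. not c, 1
Accessibility: 0R0, 0R1, 1R1
Branch closes: a and not a both at 1.
All branches of the tableau close; one closing branch shown above.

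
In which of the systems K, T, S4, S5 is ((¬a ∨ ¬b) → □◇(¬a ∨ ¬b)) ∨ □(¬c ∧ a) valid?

S5

S5-tableau for the negation ¬(((¬a ∨ ¬b) → □◇(¬a ∨ ¬b)) ∨ □(¬c ∧ a)):
1. ¬(((¬a ∨ ¬b) → □◇(¬a ∨ ¬b)) ∨ □(¬c ∧ a)), 0
2. ¬((¬a ∨ ¬b) → □◇(¬a ∨ ¬b)), 0   [¬∨-rule on 1]
3. ¬□(¬c ∧ a), 0   [¬∨-rule on 1]
4. ¬a ∨ ¬b, 0   [¬→-rule on 2]
5. ¬□◇(¬a ∨ ¬b), 0   [¬→-rule on 2]
6. ¬b, 0   [∨-rule on 4 (branches; this branch)]
7. ¬(¬c ∧ a), 1   [¬□-rule on 3: fresh world 1, 0R1]
8. ¬a, 1   [¬∧-rule on 7 (branches; this branch)]
9. ¬◇(¬a ∨ ¬b), 2   [¬□-rule on 5: fresh world 2, 0R2]
10. ¬(¬a ∨ ¬b), 0   [¬◇-rule on 9 via 2R0]
11. a, 0   [¬∨-rule on 10]
12. b, 0   [¬∨-rule on 10]
Accessibility: 0R0, 0R1, 0R2, 1R0, 1R1, 1R2, 2R0, 2R1, 2R2
Branch closes: b and ¬b both at 0.
Every branch closes (one shown): valid in S5.
S4-tableau for the negation ¬(((¬a ∨ ¬b) → □◇(¬a ∨ ¬b)) ∨ □(¬c ∧ a)):
1. ¬(((¬a ∨ ¬b) → □◇(¬a ∨ ¬b)) ∨ □(¬c ∧ a)), 0
2. ¬((¬a ∨ ¬b) → □◇(¬a ∨ ¬b)), 0   [¬∨-rule on 1]
3. ¬□(¬c ∧ a), 0   [¬∨-rule on 1]
4. ¬a ∨ ¬b, 0   [¬→-rule on 2]
5. ¬□◇(¬a ∨ ¬b), 0   [¬→-rule on 2]
6. ¬b, 0   [∨-rule on 4 (branches; this branch)]
7. ¬(¬c ∧ a), 1   [¬□-rule on 3: fresh world 1, 0R1]
8. ¬a, 1   [¬∧-rule on 7 (branches; this branch)]
9. ¬◇(¬a ∨ ¬b), 2   [¬□-rule on 5: fresh world 2, 0R2]
10. ¬(¬a ∨ ¬b), 2   [¬◇-rule on 9 via 2R2]
11. a, 2   [¬∨-rule on 10]
12. b, 2   [¬∨-rule on 10]
Accessibility: 0R0, 0R1, 0R2, 1R1, 2R2
Complete open branch: countermodel on an S4-frame, so not valid in S4, nor in K, T (the same frame is also a K-frame and a T-frame).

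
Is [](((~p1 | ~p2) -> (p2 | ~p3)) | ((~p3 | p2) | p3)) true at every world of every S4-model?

Tableau for the negation ~[](((~p1 | ~p2) -> (p2 | ~p3)) | ((~p3 | p2) | p3)):
1. ~[](((~p1 | ~p2) -> (p2 | ~p3)) | ((~p3 | p2) | p3)), w0
2. ~(((~p1 | ~p2) -> (p2 | ~p3)) | ((~p3 | p2) | p3)), w1
3. ~((~p1 | ~p2) -> (p2 | ~p3)), w1
4. ~((~p3 | p2) | p3), w1
5. ~p1 | ~p2, w1
6. ~(p2 | ~p3), w1
7. ~(~p3 | p2), w1
8. ~p3, w1
9. ~p2, w1
10. p3, w1
Accessibility: w0Rw0, w0Rw1, w1Rw1
Branch closes: p3 and ~p3 both at w1.
Every branch of the negation's tableau closes; the branch above is one of them.

Yes, valid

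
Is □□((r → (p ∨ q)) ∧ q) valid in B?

Tableau for the negation ¬□□((r → (p ∨ q)) ∧ q):
1. ¬□□((r → (p ∨ q)) ∧ q), 0
2. ¬□((r → (p ∨ q)) ∧ q), 1
3. ¬((r → (p ∨ q)) ∧ q), 2
4. ¬q, 2
Accessibility: 0R0, 0R1, 1R0, 1R1, 1R2, 2R1, 2R2
The negation has an open branch (countermodel exists).

No, not valid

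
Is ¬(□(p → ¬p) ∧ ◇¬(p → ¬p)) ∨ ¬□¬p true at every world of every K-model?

Tableau for the negation ¬(¬(□(p → ¬p) ∧ ◇¬(p → ¬p)) ∨ ¬□¬p):
1. ¬(¬(□(p → ¬p) ∧ ◇¬(p → ¬p)) ∨ ¬□¬p), w0
2. □(p → ¬p) ∧ ◇¬(p → ¬p), w0
3. □¬p, w0
4. □(p → ¬p), w0
5. ◇¬(p → ¬p), w0
6. ¬(p → ¬p), w1
7. p, w1
8. ¬p, w1
Accessibility: w0Rw1
Branch closes: p and ¬p both at w1.
All branches of the negation close; one closing branch shown above.

Valid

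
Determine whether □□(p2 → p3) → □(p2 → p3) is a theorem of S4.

Valid in S4

Tableau for the negation ¬(□□(p2 → p3) → □(p2 → p3)):
1. ¬(□□(p2 → p3) → □(p2 → p3)), u
2. □□(p2 → p3), u   [¬→-rule on 1]
3. ¬□(p2 → p3), u   [¬→-rule on 1]
4. □(p2 → p3), u   [□-rule on 2 via uRu]
5. p2 → p3, u   [□-rule on 4 via uRu]
6. p3, u   [→-rule on 5 (branches; this branch)]
7. ¬(p2 → p3), v   [¬□-rule on 3: fresh world v, uRv]
8. p2, v   [¬→-rule on 7]
9. ¬p3, v   [¬→-rule on 7]
10. □(p2 → p3), v   [□-rule on 2 via uRv]
11. p2 → p3, v   [□-rule on 4 via uRv]
12. p3, v   [→-rule on 11 (branches; this branch)]
Accessibility: uRu, uRv, vRv
Branch closes: p3 and ¬p3 both at v.
All branches of the negation close; one closing branch shown above.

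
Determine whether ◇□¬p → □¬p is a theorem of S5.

Valid in S5

Tableau for the negation ¬(◇□¬p → □¬p):
1. ¬(◇□¬p → □¬p), 0
2. ◇□¬p, 0   [¬→-rule on 1]
3. ¬□¬p, 0   [¬→-rule on 1]
4. □¬p, 1   [◇-rule on 2: fresh world 1, 0R1]
5. ¬p, 0   [□-rule on 4 via 1R0]
6. ¬p, 1   [□-rule on 4 via 1R1]
7. p, 2   [¬□-rule on 3: fresh world 2, 0R2]
8. ¬p, 2   [□-rule on 4 via 1R2]
Accessibility: 0R0, 0R1, 0R2, 1R0, 1R1, 1R2, 2R0, 2R1, 2R2
Branch closes: p and ¬p both at 2.
All branches of the negation close; one closing branch shown above.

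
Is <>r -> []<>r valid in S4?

Invalid (countermodel exists)

Tableau for the negation ~(<>r -> []<>r):
1. ~(<>r -> []<>r), w0
2. <>r, w0
3. ~[]<>r, w0
4. r, w1
5. ~<>r, w2
6. ~r, w2
Accessibility: w0Rw0, w0Rw1, w0Rw2, w1Rw1, w2Rw2
The negation has an open branch (countermodel exists).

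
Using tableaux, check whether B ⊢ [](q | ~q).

Tableau for the negation ~[](q | ~q):
1. ~[](q | ~q), w0
2. ~(q | ~q), w1   [~[]-rule on 1: fresh world w1, w0Rw1]
3. ~q, w1   [~|-rule on 2]
4. q, w1   [~|-rule on 2]
Accessibility: w0Rw0, w0Rw1, w1Rw0, w1Rw1
Branch closes: q and ~q both at w1.
Every branch of the negation's tableau closes; the branch above is one of them.

Valid in B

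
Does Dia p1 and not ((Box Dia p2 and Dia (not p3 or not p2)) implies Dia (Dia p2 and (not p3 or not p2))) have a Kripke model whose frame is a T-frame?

1. Dia p1 and not ((Box Dia p2 and Dia (not p3 or not p2)) implies Dia (Dia p2 and (not p3 or not p2))), u
2. Dia p1, u   [and-rule on 1]
3. not ((Box Dia p2 and Dia (not p3 or not p2)) implies Dia (Dia p2 and (not p3 or not p2))), u   [and-rule on 1]
4. Box Dia p2 and Dia (not p3 or not p2), u   [neg-implies-rule on 3]
5. not Dia (Dia p2 and (not p3 or not p2)), u   [neg-implies-rule on 3]
6. Box Dia p2, u   [and-rule on 4]
7. Dia (not p3 or not p2), u   [and-rule on 4]
8. not (Dia p2 and (not p3 or not p2)), u   [neg-Dia-rule on 5 via uRu]
9. Dia p2, u   [Box-rule on 6 via uRu]
10. not (not p3 or not p2), u   [neg-and-rule on 8 (branches; this branch)]
11. p3, u   [neg-or-rule on 10]
12. p2, u   [neg-or-rule on 10]
13. p1, v   [Dia-rule on 2: fresh world v, uRv]
14. not (Dia p2 and (not p3 or not p2)), v   [neg-Dia-rule on 5 via uRv]
15. Dia p2, v   [Box-rule on 6 via uRv]
16. not (not p3 or not p2), v   [neg-and-rule on 14 (branches; this branch)]
17. p3, v   [neg-or-rule on 16]
18. p2, v   [neg-or-rule on 16]
19. not p3 or not p2, w   [Dia-rule on 7: fresh world w, uRw]
20. not (Dia p2 and (not p3 or not p2)), w   [neg-Dia-rule on 5 via uRw]
21. Dia p2, w   [Box-rule on 6 via uRw]
22. not p3, w   [or-rule on 19 (branches; this branch)]
23. not Dia p2, w   [neg-and-rule on 20 (branches; this branch)]
24. not p2, w   [neg-Dia-rule on 23 via wRw]
25. p2, x   [Dia-rule on 9: fresh world x, uRx]
26. not (Dia p2 and (not p3 or not p2)), x   [neg-Dia-rule on 5 via uRx]
27. Dia p2, x   [Box-rule on 6 via uRx]
28. not (not p3 or not p2), x   [neg-and-rule on 26 (branches; this branch)]
29. p3, x   [neg-or-rule on 28]
30. p2, y   [Dia-rule on 15: fresh world y, vRy]
31. p2, z   [Dia-rule on 21: fresh world z, wRz]
32. not p2, z   [neg-Dia-rule on 23 via wRz]
Accessibility: uRu, uRv, uRw, uRx, vRv, vRy, wRw, wRz, xRx, yRy, zRz
Branch closes: p2 and not p2 both at z.
Every branch closes; the branch above is one of them.

No, unsatisfiable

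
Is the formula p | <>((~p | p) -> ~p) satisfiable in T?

1. p | <>((~p | p) -> ~p), u
2. <>((~p | p) -> ~p), u
3. (~p | p) -> ~p, v
4. ~p, v
Accessibility: uRu, uRv, vRv

Satisfiable (open branch found)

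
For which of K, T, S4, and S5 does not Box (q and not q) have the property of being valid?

T, S4, S5

T-tableau for the negation Box (q and not q):
1. Box (q and not q), w0
2. q and not q, w0   [Box-rule on 1 via w0Rw0]
3. q, w0   [and-rule on 2]
4. not q, w0   [and-rule on 2]
Accessibility: w0Rw0
Branch closes: q and not q both at w0.
Every branch closes (one shown): valid in T, hence also in S4, S5 (every theorem of T is a theorem of S4 and S5).
K-tableau for the negation Box (q and not q):
1. Box (q and not q), w0
Complete open branch: countermodel on a K-frame, so not valid in K.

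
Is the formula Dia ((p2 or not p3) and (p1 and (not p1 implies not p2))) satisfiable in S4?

1. Dia ((p2 or not p3) and (p1 and (not p1 implies not p2))), w0
2. (p2 or not p3) and (p1 and (not p1 implies not p2)), w1
3. p2 or not p3, w1
4. p1 and (not p1 implies not p2), w1
5. p1, w1
6. not p1 implies not p2, w1
7. not p3, w1
8. not p2, w1
Accessibility: w0Rw0, w0Rw1, w1Rw1

Yes, satisfiable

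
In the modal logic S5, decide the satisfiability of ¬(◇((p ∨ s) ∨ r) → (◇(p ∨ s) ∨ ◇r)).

Unsatisfiable (every branch closes)

1. ¬(◇((p ∨ s) ∨ r) → (◇(p ∨ s) ∨ ◇r)), w0
2. ◇((p ∨ s) ∨ r), w0
3. ¬(◇(p ∨ s) ∨ ◇r), w0
4. ¬◇(p ∨ s), w0
5. ¬◇r, w0
6. ¬(p ∨ s), w0
7. ¬p, w0
8. ¬s, w0
9. ¬r, w0
10. (p ∨ s) ∨ r, w1
11. ¬(p ∨ s), w1
12. ¬p, w1
13. ¬s, w1
14. ¬r, w1
15. p ∨ s, w1
16. s, w1
Accessibility: w0Rw0, w0Rw1, w1Rw0, w1Rw1
Branch closes: s and ¬s both at w1.
All branches of the tableau close; one closing branch shown above.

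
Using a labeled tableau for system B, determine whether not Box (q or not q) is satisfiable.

Unsatisfiable (every branch closes)

1. not Box (q or not q), w0
2. not (q or not q), w1
3. not q, w1
4. q, w1
Accessibility: w0Rw0, w0Rw1, w1Rw0, w1Rw1
Branch closes: q and not q both at w1.
(One branch shown.) All branches close.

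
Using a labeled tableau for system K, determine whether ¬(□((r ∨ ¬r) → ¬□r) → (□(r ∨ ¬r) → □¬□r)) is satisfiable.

1. ¬(□((r ∨ ¬r) → ¬□r) → (□(r ∨ ¬r) → □¬□r)), w0
2. □((r ∨ ¬r) → ¬□r), w0   [¬→-rule on 1]
3. ¬(□(r ∨ ¬r) → □¬□r), w0   [¬→-rule on 1]
4. □(r ∨ ¬r), w0   [¬→-rule on 3]
5. ¬□¬□r, w0   [¬→-rule on 3]
6. □r, w1   [¬□-rule on 5: fresh world w1, w0Rw1]
7. (r ∨ ¬r) → ¬□r, w1   [□-rule on 2 via w0Rw1]
8. r ∨ ¬r, w1   [□-rule on 4 via w0Rw1]
9. ¬□r, w1   [→-rule on 7 (branches; this branch)]
10. ¬r, w1   [∨-rule on 8 (branches; this branch)]
11. ¬r, w2   [¬□-rule on 9: fresh world w2, w1Rw2]
12. r, w2   [□-rule on 6 via w1Rw2]
Accessibility: w0Rw1, w1Rw2
Branch closes: r and ¬r both at w2.
Every branch closes; the branch above is one of them.

No, unsatisfiable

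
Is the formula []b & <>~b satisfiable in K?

1. []b & <>~b, w0
2. []b, w0   [&-rule on 1]
3. <>~b, w0   [&-rule on 1]
4. ~b, w1   [<>-rule on 3: fresh world w1, w0Rw1]
5. b, w1   [[]-rule on 2 via w0Rw1]
Accessibility: w0Rw1
Branch closes: b and ~b both at w1.
All branches of the tableau close; one closing branch shown above.

Unsatisfiable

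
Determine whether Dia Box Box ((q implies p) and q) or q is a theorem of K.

Not valid

Tableau for the negation not (Dia Box Box ((q implies p) and q) or q):
1. not (Dia Box Box ((q implies p) and q) or q), 0
2. not Dia Box Box ((q implies p) and q), 0   [neg-or-rule on 1]
3. not q, 0   [neg-or-rule on 1]
The negation has an open branch (countermodel exists).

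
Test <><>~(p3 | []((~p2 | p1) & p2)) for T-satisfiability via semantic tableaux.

Yes, satisfiable

1. <><>~(p3 | []((~p2 | p1) & p2)), w0
2. <>~(p3 | []((~p2 | p1) & p2)), w1
3. ~(p3 | []((~p2 | p1) & p2)), w2
4. ~p3, w2
5. ~[]((~p2 | p1) & p2), w2
6. ~((~p2 | p1) & p2), w3
7. ~p2, w3
Accessibility: w0Rw0, w0Rw1, w1Rw1, w1Rw2, w2Rw2, w2Rw3, w3Rw3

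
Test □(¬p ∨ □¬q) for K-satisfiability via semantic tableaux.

Yes, satisfiable

1. □(¬p ∨ □¬q), w0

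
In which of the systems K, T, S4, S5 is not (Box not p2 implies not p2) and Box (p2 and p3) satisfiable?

K-tableau for the formula:
1. not (Box not p2 implies not p2) and Box (p2 and p3), u
2. not (Box not p2 implies not p2), u
3. Box (p2 and p3), u
4. Box not p2, u
5. p2, u
Complete open branch: satisfiable in K.
T-tableau for the formula:
1. not (Box not p2 implies not p2) and Box (p2 and p3), u
2. not (Box not p2 implies not p2), u
3. Box (p2 and p3), u
4. Box not p2, u
5. p2, u
6. p2 and p3, u
7. p3, u
8. not p2, u
Accessibility: uRu
Branch closes: p2 and not p2 both at u.
Every branch closes (one shown): unsatisfiable in T, hence also in S4, S5 (every S4/S5-frame is a T-frame).

K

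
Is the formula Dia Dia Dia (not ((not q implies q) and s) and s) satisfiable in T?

Yes, satisfiable

1. Dia Dia Dia (not ((not q implies q) and s) and s), u
2. Dia Dia (not ((not q implies q) and s) and s), v   [Dia-rule on 1: fresh world v, uRv]
3. Dia (not ((not q implies q) and s) and s), w   [Dia-rule on 2: fresh world w, vRw]
4. not ((not q implies q) and s) and s, x   [Dia-rule on 3: fresh world x, wRx]
5. not ((not q implies q) and s), x   [and-rule on 4]
6. s, x   [and-rule on 4]
7. not (not q implies q), x   [neg-and-rule on 5 (branches; this branch)]
8. not q, x   [neg-implies-rule on 7]
Accessibility: uRu, uRv, vRv, vRw, wRw, wRx, xRx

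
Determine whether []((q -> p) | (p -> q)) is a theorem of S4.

Yes, valid

Tableau for the negation ~[]((q -> p) | (p -> q)):
1. ~[]((q -> p) | (p -> q)), w0
2. ~((q -> p) | (p -> q)), w1   [~[]-rule on 1: fresh world w1, w0Rw1]
3. ~(q -> p), w1   [~|-rule on 2]
4. ~(p -> q), w1   [~|-rule on 2]
5. q, w1   [~->-rule on 3]
6. ~p, w1   [~->-rule on 3]
7. p, w1   [~->-rule on 4]
8. ~q, w1   [~->-rule on 4]
Accessibility: w0Rw0, w0Rw1, w1Rw1
Branch closes: p and ~p both at w1.
Every branch of the negation's tableau closes; the branch above is one of them.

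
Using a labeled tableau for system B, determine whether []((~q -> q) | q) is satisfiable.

1. []((~q -> q) | q), 0
2. (~q -> q) | q, 0   [[]-rule on 1 via 0R0]
3. q, 0   [|-rule on 2 (branches; this branch)]
Accessibility: 0R0

Satisfiable (open branch found)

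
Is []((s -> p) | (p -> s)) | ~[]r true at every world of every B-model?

Tableau for the negation ~([]((s -> p) | (p -> s)) | ~[]r):
1. ~([]((s -> p) | (p -> s)) | ~[]r), 0
2. ~[]((s -> p) | (p -> s)), 0
3. []r, 0
4. r, 0
5. ~((s -> p) | (p -> s)), 1
6. ~(s -> p), 1
7. ~(p -> s), 1
8. s, 1
9. ~p, 1
10. p, 1
11. ~s, 1
Accessibility: 0R0, 0R1, 1R0, 1R1
Branch closes: p and ~p both at 1.
Every branch of the negation's tableau closes; the branch above is one of them.

Valid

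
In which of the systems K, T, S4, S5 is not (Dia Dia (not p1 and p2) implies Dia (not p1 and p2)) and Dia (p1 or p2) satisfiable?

S4-tableau for the formula:
1. not (Dia Dia (not p1 and p2) implies Dia (not p1 and p2)) and Dia (p1 or p2), u
2. not (Dia Dia (not p1 and p2) implies Dia (not p1 and p2)), u   [and-rule on 1]
3. Dia (p1 or p2), u   [and-rule on 1]
4. Dia Dia (not p1 and p2), u   [neg-implies-rule on 2]
5. not Dia (not p1 and p2), u   [neg-implies-rule on 2]
6. not (not p1 and p2), u   [neg-Dia-rule on 5 via uRu]
7. not p2, u   [neg-and-rule on 6 (branches; this branch)]
8. p1 or p2, v   [Dia-rule on 3: fresh world v, uRv]
9. not (not p1 and p2), v   [neg-Dia-rule on 5 via uRv]
10. p2, v   [or-rule on 8 (branches; this branch)]
11. p1, v   [neg-and-rule on 9 (branches; this branch)]
12. Dia (not p1 and p2), w   [Dia-rule on 4: fresh world w, uRw]
13. not (not p1 and p2), w   [neg-Dia-rule on 5 via uRw]
14. not p2, w   [neg-and-rule on 13 (branches; this branch)]
15. not p1 and p2, x   [Dia-rule on 12: fresh world x, wRx]
16. not p1, x   [and-rule on 15]
17. p2, x   [and-rule on 15]
18. not (not p1 and p2), x   [neg-Dia-rule on 5 via uRx]
19. not p2, x   [neg-and-rule on 18 (branches; this branch)]
Accessibility: uRu, uRv, uRw, uRx, vRv, wRw, wRx, xRx
Branch closes: p2 and not p2 both at x.
Every branch closes (one shown): unsatisfiable in S4, hence also in S5 (every S5-frame is an S4-frame).
T-tableau for the formula:
1. not (Dia Dia (not p1 and p2) implies Dia (not p1 and p2)) and Dia (p1 or p2), u
2. not (Dia Dia (not p1 and p2) implies Dia (not p1 and p2)), u   [and-rule on 1]
3. Dia (p1 or p2), u   [and-rule on 1]
4. Dia Dia (not p1 and p2), u   [neg-implies-rule on 2]
5. not Dia (not p1 and p2), u   [neg-implies-rule on 2]
6. not (not p1 and p2), u   [neg-Dia-rule on 5 via uRu]
7. not p2, u   [neg-and-rule on 6 (branches; this branch)]
8. p1 or p2, v   [Dia-rule on 3: fresh world v, uRv]
9. not (not p1 and p2), v   [neg-Dia-rule on 5 via uRv]
10. p2, v   [or-rule on 8 (branches; this branch)]
11. p1, v   [neg-and-rule on 9 (branches; this branch)]
12. Dia (not p1 and p2), w   [Dia-rule on 4: fresh world w, uRw]
13. not (not p1 and p2), w   [neg-Dia-rule on 5 via uRw]
14. not p2, w   [neg-and-rule on 13 (branches; this branch)]
15. not p1 and p2, x   [Dia-rule on 12: fresh world x, wRx]
16. not p1, x   [and-rule on 15]
17. p2, x   [and-rule on 15]
Accessibility: uRu, uRv, uRw, vRv, wRw, wRx, xRx
Complete open branch: satisfiable in T, hence also in K (this T-model is also a K-model).

K, T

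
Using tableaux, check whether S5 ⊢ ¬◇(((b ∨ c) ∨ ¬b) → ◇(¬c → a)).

Tableau for the negation ◇(((b ∨ c) ∨ ¬b) → ◇(¬c → a)):
1. ◇(((b ∨ c) ∨ ¬b) → ◇(¬c → a)), u
2. ((b ∨ c) ∨ ¬b) → ◇(¬c → a), v
3. ◇(¬c → a), v
4. ¬c → a, w
5. a, w
Accessibility: uRu, uRv, uRw, vRu, vRv, vRw, wRu, wRv, wRw
The negation has an open branch (countermodel exists).

No, not valid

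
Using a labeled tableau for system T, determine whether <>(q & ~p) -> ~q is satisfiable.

Satisfiable (open branch found)

1. <>(q & ~p) -> ~q, 0
2. ~q, 0
Accessibility: 0R0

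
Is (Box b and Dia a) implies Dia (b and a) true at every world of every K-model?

Yes, valid

Tableau for the negation not ((Box b and Dia a) implies Dia (b and a)):
1. not ((Box b and Dia a) implies Dia (b and a)), w0
2. Box b and Dia a, w0
3. not Dia (b and a), w0
4. Box b, w0
5. Dia a, w0
6. a, w1
7. not (b and a), w1
8. b, w1
9. not a, w1
Accessibility: w0Rw1
Branch closes: a and not a both at w1.
All branches of the negation close; one closing branch shown above.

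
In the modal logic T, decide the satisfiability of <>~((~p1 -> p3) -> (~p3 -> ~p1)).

Satisfiable

1. <>~((~p1 -> p3) -> (~p3 -> ~p1)), 0
2. ~((~p1 -> p3) -> (~p3 -> ~p1)), 1
3. ~p1 -> p3, 1
4. ~(~p3 -> ~p1), 1
5. ~p3, 1
6. p1, 1
Accessibility: 0R0, 0R1, 1R1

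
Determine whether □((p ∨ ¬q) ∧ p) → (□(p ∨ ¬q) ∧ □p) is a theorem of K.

Tableau for the negation ¬(□((p ∨ ¬q) ∧ p) → (□(p ∨ ¬q) ∧ □p)):
1. ¬(□((p ∨ ¬q) ∧ p) → (□(p ∨ ¬q) ∧ □p)), u
2. □((p ∨ ¬q) ∧ p), u
3. ¬(□(p ∨ ¬q) ∧ □p), u
4. ¬□(p ∨ ¬q), u
5. ¬(p ∨ ¬q), v
6. ¬p, v
7. q, v
8. (p ∨ ¬q) ∧ p, v
9. p ∨ ¬q, v
10. p, v
Accessibility: uRv
Branch closes: p and ¬p both at v.
All branches of the negation close; one closing branch shown above.

Valid in K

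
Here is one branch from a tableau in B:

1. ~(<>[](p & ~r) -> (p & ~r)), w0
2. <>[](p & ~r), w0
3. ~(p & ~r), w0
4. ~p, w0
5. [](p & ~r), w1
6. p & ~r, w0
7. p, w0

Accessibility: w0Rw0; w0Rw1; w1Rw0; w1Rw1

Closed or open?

Yes, closed

Both p and ~p appear at w0.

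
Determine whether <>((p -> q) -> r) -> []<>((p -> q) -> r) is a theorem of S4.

Not valid

Tableau for the negation ~(<>((p -> q) -> r) -> []<>((p -> q) -> r)):
1. ~(<>((p -> q) -> r) -> []<>((p -> q) -> r)), 0
2. <>((p -> q) -> r), 0   [~->-rule on 1]
3. ~[]<>((p -> q) -> r), 0   [~->-rule on 1]
4. (p -> q) -> r, 1   [<>-rule on 2: fresh world 1, 0R1]
5. r, 1   [->-rule on 4 (branches; this branch)]
6. ~<>((p -> q) -> r), 2   [~[]-rule on 3: fresh world 2, 0R2]
7. ~((p -> q) -> r), 2   [~<>-rule on 6 via 2R2]
8. p -> q, 2   [~->-rule on 7]
9. ~r, 2   [~->-rule on 7]
10. q, 2   [->-rule on 8 (branches; this branch)]
Accessibility: 0R0, 0R1, 0R2, 1R1, 2R2
The negation has an open branch (countermodel exists).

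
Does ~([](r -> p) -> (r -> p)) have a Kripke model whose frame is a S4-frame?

Unsatisfiable (every branch closes)

1. ~([](r -> p) -> (r -> p)), w0
2. [](r -> p), w0
3. ~(r -> p), w0
4. r, w0
5. ~p, w0
6. r -> p, w0
7. p, w0
Accessibility: w0Rw0
Branch closes: p and ~p both at w0.
Every branch closes; the branch above is one of them.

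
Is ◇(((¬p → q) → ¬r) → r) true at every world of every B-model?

No, not valid

Tableau for the negation ¬◇(((¬p → q) → ¬r) → r):
1. ¬◇(((¬p → q) → ¬r) → r), u
2. ¬(((¬p → q) → ¬r) → r), u
3. (¬p → q) → ¬r, u
4. ¬r, u
Accessibility: uRu
The negation has an open branch (countermodel exists).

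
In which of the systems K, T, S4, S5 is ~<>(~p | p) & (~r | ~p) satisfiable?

K-tableau for the formula:
1. ~<>(~p | p) & (~r | ~p), u
2. ~<>(~p | p), u
3. ~r | ~p, u
4. ~p, u
Complete open branch: satisfiable in K.
T-tableau for the formula:
1. ~<>(~p | p) & (~r | ~p), u
2. ~<>(~p | p), u
3. ~r | ~p, u
4. ~(~p | p), u
5. p, u
6. ~p, u
Accessibility: uRu
Branch closes: p and ~p both at u.
Every branch closes (one shown): unsatisfiable in T, hence also in S4, S5 (every S4/S5-frame is a T-frame).

K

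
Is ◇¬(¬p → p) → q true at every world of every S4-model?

Tableau for the negation ¬(◇¬(¬p → p) → q):
1. ¬(◇¬(¬p → p) → q), 0
2. ◇¬(¬p → p), 0   [¬→-rule on 1]
3. ¬q, 0   [¬→-rule on 1]
4. ¬(¬p → p), 1   [◇-rule on 2: fresh world 1, 0R1]
5. ¬p, 1   [¬→-rule on 4]
Accessibility: 0R0, 0R1, 1R1
The negation has an open branch (countermodel exists).

Invalid (countermodel exists)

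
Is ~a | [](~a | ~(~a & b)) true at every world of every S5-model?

Tableau for the negation ~(~a | [](~a | ~(~a & b))):
1. ~(~a | [](~a | ~(~a & b))), u
2. a, u
3. ~[](~a | ~(~a & b)), u
4. ~(~a | ~(~a & b)), v
5. a, v
6. ~a & b, v
7. ~a, v
8. b, v
Accessibility: uRu, uRv, vRu, vRv
Branch closes: a and ~a both at v.
All branches of the negation close; one closing branch shown above.

Valid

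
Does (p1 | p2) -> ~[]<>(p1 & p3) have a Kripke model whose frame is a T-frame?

1. (p1 | p2) -> ~[]<>(p1 & p3), 0
2. ~[]<>(p1 & p3), 0
3. ~<>(p1 & p3), 1
4. ~(p1 & p3), 1
5. ~p3, 1
Accessibility: 0R0, 0R1, 1R1

Yes, satisfiable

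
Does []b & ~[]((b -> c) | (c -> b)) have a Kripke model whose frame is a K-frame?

Unsatisfiable

1. []b & ~[]((b -> c) | (c -> b)), u
2. []b, u   [&-rule on 1]
3. ~[]((b -> c) | (c -> b)), u   [&-rule on 1]
4. ~((b -> c) | (c -> b)), v   [~[]-rule on 3: fresh world v, uRv]
5. ~(b -> c), v   [~|-rule on 4]
6. ~(c -> b), v   [~|-rule on 4]
7. b, v   [~->-rule on 5]
8. ~c, v   [~->-rule on 5]
9. c, v   [~->-rule on 6]
10. ~b, v   [~->-rule on 6]
Accessibility: uRv
Branch closes: c and ~c both at v.
Every branch closes; the branch above is one of them.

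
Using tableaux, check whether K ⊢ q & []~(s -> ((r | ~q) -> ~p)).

No, not valid

Tableau for the negation ~(q & []~(s -> ((r | ~q) -> ~p))):
1. ~(q & []~(s -> ((r | ~q) -> ~p))), 0
2. ~[]~(s -> ((r | ~q) -> ~p)), 0
3. s -> ((r | ~q) -> ~p), 1
4. (r | ~q) -> ~p, 1
5. ~p, 1
Accessibility: 0R1
The negation has an open branch (countermodel exists).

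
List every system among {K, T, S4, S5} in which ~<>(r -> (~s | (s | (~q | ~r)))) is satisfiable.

T-tableau for the formula:
1. ~<>(r -> (~s | (s | (~q | ~r)))), 0
2. ~(r -> (~s | (s | (~q | ~r)))), 0
3. r, 0
4. ~(~s | (s | (~q | ~r))), 0
5. s, 0
6. ~(s | (~q | ~r)), 0
7. ~s, 0
8. ~(~q | ~r), 0
Accessibility: 0R0
Branch closes: s and ~s both at 0.
Every branch closes (one shown): unsatisfiable in T, hence also in S4, S5 (every S4/S5-frame is a T-frame).
K-tableau for the formula:
1. ~<>(r -> (~s | (s | (~q | ~r)))), 0
Complete open branch: satisfiable in K.

K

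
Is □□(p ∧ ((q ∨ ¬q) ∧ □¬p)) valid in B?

Invalid (countermodel exists)

Tableau for the negation ¬□□(p ∧ ((q ∨ ¬q) ∧ □¬p)):
1. ¬□□(p ∧ ((q ∨ ¬q) ∧ □¬p)), w0
2. ¬□(p ∧ ((q ∨ ¬q) ∧ □¬p)), w1   [¬□-rule on 1: fresh world w1, w0Rw1]
3. ¬(p ∧ ((q ∨ ¬q) ∧ □¬p)), w2   [¬□-rule on 2: fresh world w2, w1Rw2]
4. ¬((q ∨ ¬q) ∧ □¬p), w2   [¬∧-rule on 3 (branches; this branch)]
5. ¬□¬p, w2   [¬∧-rule on 4 (branches; this branch)]
6. p, w3   [¬□-rule on 5: fresh world w3, w2Rw3]
Accessibility: w0Rw0, w0Rw1, w1Rw0, w1Rw1, w1Rw2, w2Rw1, w2Rw2, w2Rw3, w3Rw2, w3Rw3
The negation has an open branch (countermodel exists).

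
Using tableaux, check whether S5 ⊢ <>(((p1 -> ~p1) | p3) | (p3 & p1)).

Not valid

Tableau for the negation ~<>(((p1 -> ~p1) | p3) | (p3 & p1)):
1. ~<>(((p1 -> ~p1) | p3) | (p3 & p1)), 0
2. ~(((p1 -> ~p1) | p3) | (p3 & p1)), 0
3. ~((p1 -> ~p1) | p3), 0
4. ~(p3 & p1), 0
5. ~(p1 -> ~p1), 0
6. ~p3, 0
7. p1, 0
Accessibility: 0R0
The negation has an open branch (countermodel exists).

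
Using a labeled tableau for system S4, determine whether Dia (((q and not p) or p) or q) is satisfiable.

Yes, satisfiable

1. Dia (((q and not p) or p) or q), 0
2. ((q and not p) or p) or q, 1
3. q, 1
Accessibility: 0R0, 0R1, 1R1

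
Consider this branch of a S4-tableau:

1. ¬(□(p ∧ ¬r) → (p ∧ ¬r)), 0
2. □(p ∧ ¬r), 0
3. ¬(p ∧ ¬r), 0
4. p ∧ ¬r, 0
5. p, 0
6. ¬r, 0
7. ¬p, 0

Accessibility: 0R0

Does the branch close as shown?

Both p and ¬p appear at 0.

Yes, closed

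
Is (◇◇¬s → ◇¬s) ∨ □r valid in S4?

Tableau for the negation ¬((◇◇¬s → ◇¬s) ∨ □r):
1. ¬((◇◇¬s → ◇¬s) ∨ □r), 0
2. ¬(◇◇¬s → ◇¬s), 0   [¬∨-rule on 1]
3. ¬□r, 0   [¬∨-rule on 1]
4. ◇◇¬s, 0   [¬→-rule on 2]
5. ¬◇¬s, 0   [¬→-rule on 2]
6. s, 0   [¬◇-rule on 5 via 0R0]
7. ¬r, 1   [¬□-rule on 3: fresh world 1, 0R1]
8. s, 1   [¬◇-rule on 5 via 0R1]
9. ◇¬s, 2   [◇-rule on 4: fresh world 2, 0R2]
10. s, 2   [¬◇-rule on 5 via 0R2]
11. ¬s, 3   [◇-rule on 9: fresh world 3, 2R3]
12. s, 3   [¬◇-rule on 5 via 0R3]
Accessibility: 0R0, 0R1, 0R2, 0R3, 1R1, 2R2, 2R3, 3R3
Branch closes: s and ¬s both at 3.
Every branch of the negation's tableau closes; the branch above is one of them.

Valid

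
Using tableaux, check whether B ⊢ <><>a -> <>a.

Invalid (countermodel exists)

Tableau for the negation ~(<><>a -> <>a):
1. ~(<><>a -> <>a), u
2. <><>a, u
3. ~<>a, u
4. ~a, u
5. <>a, v
6. ~a, v
7. a, w
Accessibility: uRu, uRv, vRu, vRv, vRw, wRv, wRw
The negation has an open branch (countermodel exists).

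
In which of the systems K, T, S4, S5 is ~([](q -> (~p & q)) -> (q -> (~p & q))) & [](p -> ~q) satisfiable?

K-tableau for the formula:
1. ~([](q -> (~p & q)) -> (q -> (~p & q))) & [](p -> ~q), u
2. ~([](q -> (~p & q)) -> (q -> (~p & q))), u
3. [](p -> ~q), u
4. [](q -> (~p & q)), u
5. ~(q -> (~p & q)), u
6. q, u
7. ~(~p & q), u
8. p, u
Complete open branch: satisfiable in K.
T-tableau for the formula:
1. ~([](q -> (~p & q)) -> (q -> (~p & q))) & [](p -> ~q), u
2. ~([](q -> (~p & q)) -> (q -> (~p & q))), u
3. [](p -> ~q), u
4. [](q -> (~p & q)), u
5. ~(q -> (~p & q)), u
6. q, u
7. ~(~p & q), u
8. p -> ~q, u
9. q -> (~p & q), u
10. p, u
11. ~q, u
Accessibility: uRu
Branch closes: q and ~q both at u.
Every branch closes (one shown): unsatisfiable in T, hence also in S4, S5 (every S4/S5-frame is a T-frame).

K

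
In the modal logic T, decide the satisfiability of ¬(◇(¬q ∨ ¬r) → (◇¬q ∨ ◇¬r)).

Unsatisfiable

1. ¬(◇(¬q ∨ ¬r) → (◇¬q ∨ ◇¬r)), 0
2. ◇(¬q ∨ ¬r), 0
3. ¬(◇¬q ∨ ◇¬r), 0
4. ¬◇¬q, 0
5. ¬◇¬r, 0
6. q, 0
7. r, 0
8. ¬q ∨ ¬r, 1
9. q, 1
10. r, 1
11. ¬r, 1
Accessibility: 0R0, 0R1, 1R1
Branch closes: r and ¬r both at 1.
All branches of the tableau close; one closing branch shown above.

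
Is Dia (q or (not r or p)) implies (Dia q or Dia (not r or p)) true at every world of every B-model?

Valid

Tableau for the negation not (Dia (q or (not r or p)) implies (Dia q or Dia (not r or p))):
1. not (Dia (q or (not r or p)) implies (Dia q or Dia (not r or p))), w0
2. Dia (q or (not r or p)), w0
3. not (Dia q or Dia (not r or p)), w0
4. not Dia q, w0
5. not Dia (not r or p), w0
6. not q, w0
7. not (not r or p), w0
8. r, w0
9. not p, w0
10. q or (not r or p), w1
11. not q, w1
12. not (not r or p), w1
13. r, w1
14. not p, w1
15. not r or p, w1
16. p, w1
Accessibility: w0Rw0, w0Rw1, w1Rw0, w1Rw1
Branch closes: p and not p both at w1.
Every branch of the negation's tableau closes; the branch above is one of them.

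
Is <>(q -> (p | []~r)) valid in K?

Invalid (countermodel exists)

Tableau for the negation ~<>(q -> (p | []~r)):
1. ~<>(q -> (p | []~r)), u
The negation has an open branch (countermodel exists).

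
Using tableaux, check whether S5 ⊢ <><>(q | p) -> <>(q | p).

Tableau for the negation ~(<><>(q | p) -> <>(q | p)):
1. ~(<><>(q | p) -> <>(q | p)), u
2. <><>(q | p), u
3. ~<>(q | p), u
4. ~(q | p), u
5. ~q, u
6. ~p, u
7. <>(q | p), v
8. ~(q | p), v
9. ~q, v
10. ~p, v
11. q | p, w
12. ~(q | p), w
13. ~q, w
14. ~p, w
15. p, w
Accessibility: uRu, uRv, uRw, vRu, vRv, vRw, wRu, wRv, wRw
Branch closes: p and ~p both at w.
All branches of the negation close; one closing branch shown above.

Yes, valid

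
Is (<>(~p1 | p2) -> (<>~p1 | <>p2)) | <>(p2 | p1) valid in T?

Tableau for the negation ~((<>(~p1 | p2) -> (<>~p1 | <>p2)) | <>(p2 | p1)):
1. ~((<>(~p1 | p2) -> (<>~p1 | <>p2)) | <>(p2 | p1)), 0
2. ~(<>(~p1 | p2) -> (<>~p1 | <>p2)), 0   [~|-rule on 1]
3. ~<>(p2 | p1), 0   [~|-rule on 1]
4. <>(~p1 | p2), 0   [~->-rule on 2]
5. ~(<>~p1 | <>p2), 0   [~->-rule on 2]
6. ~<>~p1, 0   [~|-rule on 5]
7. ~<>p2, 0   [~|-rule on 5]
8. ~(p2 | p1), 0   [~<>-rule on 3 via 0R0]
9. ~p2, 0   [~|-rule on 8]
10. ~p1, 0   [~|-rule on 8]
11. p1, 0   [~<>-rule on 6 via 0R0]
Accessibility: 0R0
Branch closes: p1 and ~p1 both at 0.
Every branch of the negation's tableau closes; the branch above is one of them.

Valid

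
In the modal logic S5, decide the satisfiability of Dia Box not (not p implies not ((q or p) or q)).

1. Dia Box not (not p implies not ((q or p) or q)), w0
2. Box not (not p implies not ((q or p) or q)), w1
3. not (not p implies not ((q or p) or q)), w0
4. not p, w0
5. (q or p) or q, w0
6. not (not p implies not ((q or p) or q)), w1
7. not p, w1
8. (q or p) or q, w1
9. q, w0
10. q, w1
Accessibility: w0Rw0, w0Rw1, w1Rw0, w1Rw1

Yes, satisfiable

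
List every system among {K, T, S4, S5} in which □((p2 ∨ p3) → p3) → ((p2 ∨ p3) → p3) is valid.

T-tableau for the negation ¬(□((p2 ∨ p3) → p3) → ((p2 ∨ p3) → p3)):
1. ¬(□((p2 ∨ p3) → p3) → ((p2 ∨ p3) → p3)), 0
2. □((p2 ∨ p3) → p3), 0
3. ¬((p2 ∨ p3) → p3), 0
4. p2 ∨ p3, 0
5. ¬p3, 0
6. (p2 ∨ p3) → p3, 0
7. p2, 0
8. ¬(p2 ∨ p3), 0
9. ¬p2, 0
Accessibility: 0R0
Branch closes: p2 and ¬p2 both at 0.
Every branch closes (one shown): valid in T, hence also in S4, S5 (every theorem of T is a theorem of S4 and S5).
K-tableau for the negation ¬(□((p2 ∨ p3) → p3) → ((p2 ∨ p3) → p3)):
1. ¬(□((p2 ∨ p3) → p3) → ((p2 ∨ p3) → p3)), 0
2. □((p2 ∨ p3) → p3), 0
3. ¬((p2 ∨ p3) → p3), 0
4. p2 ∨ p3, 0
5. ¬p3, 0
6. p2, 0
Complete open branch: countermodel on a K-frame, so not valid in K.

T, S4, S5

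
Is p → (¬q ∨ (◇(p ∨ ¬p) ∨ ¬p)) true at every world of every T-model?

Tableau for the negation ¬(p → (¬q ∨ (◇(p ∨ ¬p) ∨ ¬p))):
1. ¬(p → (¬q ∨ (◇(p ∨ ¬p) ∨ ¬p))), 0
2. p, 0
3. ¬(¬q ∨ (◇(p ∨ ¬p) ∨ ¬p)), 0
4. q, 0
5. ¬(◇(p ∨ ¬p) ∨ ¬p), 0
6. ¬◇(p ∨ ¬p), 0
7. ¬(p ∨ ¬p), 0
8. ¬p, 0
Accessibility: 0R0
Branch closes: p and ¬p both at 0.
All branches of the negation close; one closing branch shown above.

Valid in T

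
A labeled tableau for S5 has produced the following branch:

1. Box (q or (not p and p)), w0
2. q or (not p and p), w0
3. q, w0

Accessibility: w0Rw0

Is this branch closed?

Open

No world carries both an atom and its negation.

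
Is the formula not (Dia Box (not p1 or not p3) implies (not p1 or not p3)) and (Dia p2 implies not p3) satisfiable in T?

Satisfiable (open branch found)

1. not (Dia Box (not p1 or not p3) implies (not p1 or not p3)) and (Dia p2 implies not p3), w0
2. not (Dia Box (not p1 or not p3) implies (not p1 or not p3)), w0
3. Dia p2 implies not p3, w0
4. Dia Box (not p1 or not p3), w0
5. not (not p1 or not p3), w0
6. p1, w0
7. p3, w0
8. not Dia p2, w0
9. not p2, w0
10. Box (not p1 or not p3), w1
11. not p2, w1
12. not p1 or not p3, w1
13. not p3, w1
Accessibility: w0Rw0, w0Rw1, w1Rw1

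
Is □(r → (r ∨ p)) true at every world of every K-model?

Valid

Tableau for the negation ¬□(r → (r ∨ p)):
1. ¬□(r → (r ∨ p)), 0
2. ¬(r → (r ∨ p)), 1
3. r, 1
4. ¬(r ∨ p), 1
5. ¬r, 1
6. ¬p, 1
Accessibility: 0R1
Branch closes: r and ¬r both at 1.
All branches of the negation close; one closing branch shown above.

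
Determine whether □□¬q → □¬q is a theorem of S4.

Tableau for the negation ¬(□□¬q → □¬q):
1. ¬(□□¬q → □¬q), w0
2. □□¬q, w0
3. ¬□¬q, w0
4. □¬q, w0
5. ¬q, w0
6. q, w1
7. □¬q, w1
8. ¬q, w1
Accessibility: w0Rw0, w0Rw1, w1Rw1
Branch closes: q and ¬q both at w1.
Every branch of the negation's tableau closes; the branch above is one of them.

Valid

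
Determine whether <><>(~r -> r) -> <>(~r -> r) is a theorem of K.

Tableau for the negation ~(<><>(~r -> r) -> <>(~r -> r)):
1. ~(<><>(~r -> r) -> <>(~r -> r)), 0
2. <><>(~r -> r), 0
3. ~<>(~r -> r), 0
4. <>(~r -> r), 1
5. ~(~r -> r), 1
6. ~r, 1
7. ~r -> r, 2
8. r, 2
Accessibility: 0R1, 1R2
The negation has an open branch (countermodel exists).

No, not valid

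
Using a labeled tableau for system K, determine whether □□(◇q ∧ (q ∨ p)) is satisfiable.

1. □□(◇q ∧ (q ∨ p)), 0

Satisfiable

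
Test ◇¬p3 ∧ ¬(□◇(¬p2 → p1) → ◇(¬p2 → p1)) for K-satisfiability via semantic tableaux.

1. ◇¬p3 ∧ ¬(□◇(¬p2 → p1) → ◇(¬p2 → p1)), u
2. ◇¬p3, u
3. ¬(□◇(¬p2 → p1) → ◇(¬p2 → p1)), u
4. □◇(¬p2 → p1), u
5. ¬◇(¬p2 → p1), u
6. ¬p3, v
7. ◇(¬p2 → p1), v
8. ¬(¬p2 → p1), v
9. ¬p2, v
10. ¬p1, v
11. ¬p2 → p1, w
12. p1, w
Accessibility: uRv, vRw

Yes, satisfiable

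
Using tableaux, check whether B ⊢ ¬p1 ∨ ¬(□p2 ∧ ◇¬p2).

Tableau for the negation ¬(¬p1 ∨ ¬(□p2 ∧ ◇¬p2)):
1. ¬(¬p1 ∨ ¬(□p2 ∧ ◇¬p2)), 0
2. p1, 0   [¬∨-rule on 1]
3. □p2 ∧ ◇¬p2, 0   [¬∨-rule on 1]
4. □p2, 0   [∧-rule on 3]
5. ◇¬p2, 0   [∧-rule on 3]
6. p2, 0   [□-rule on 4 via 0R0]
7. ¬p2, 1   [◇-rule on 5: fresh world 1, 0R1]
8. p2, 1   [□-rule on 4 via 0R1]
Accessibility: 0R0, 0R1, 1R0, 1R1
Branch closes: p2 and ¬p2 both at 1.
Every branch of the negation's tableau closes; the branch above is one of them.

Yes, valid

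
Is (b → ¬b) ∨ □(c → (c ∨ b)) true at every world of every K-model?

Tableau for the negation ¬((b → ¬b) ∨ □(c → (c ∨ b))):
1. ¬((b → ¬b) ∨ □(c → (c ∨ b))), u
2. ¬(b → ¬b), u
3. ¬□(c → (c ∨ b)), u
4. b, u
5. ¬(c → (c ∨ b)), v
6. c, v
7. ¬(c ∨ b), v
8. ¬c, v
9. ¬b, v
Accessibility: uRv
Branch closes: c and ¬c both at v.
Every branch of the negation's tableau closes; the branch above is one of them.

Yes, valid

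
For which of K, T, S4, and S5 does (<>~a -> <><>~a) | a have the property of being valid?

T-tableau for the negation ~((<>~a -> <><>~a) | a):
1. ~((<>~a -> <><>~a) | a), w0
2. ~(<>~a -> <><>~a), w0   [~|-rule on 1]
3. ~a, w0   [~|-rule on 1]
4. <>~a, w0   [~->-rule on 2]
5. ~<><>~a, w0   [~->-rule on 2]
6. ~<>~a, w0   [~<>-rule on 5 via w0Rw0]
7. a, w0   [~<>-rule on 6 via w0Rw0]
Accessibility: w0Rw0
Branch closes: a and ~a both at w0.
Every branch closes (one shown): valid in T, hence also in S4, S5 (every theorem of T is a theorem of S4 and S5).
K-tableau for the negation ~((<>~a -> <><>~a) | a):
1. ~((<>~a -> <><>~a) | a), w0
2. ~(<>~a -> <><>~a), w0   [~|-rule on 1]
3. ~a, w0   [~|-rule on 1]
4. <>~a, w0   [~->-rule on 2]
5. ~<><>~a, w0   [~->-rule on 2]
6. ~a, w1   [<>-rule on 4: fresh world w1, w0Rw1]
7. ~<>~a, w1   [~<>-rule on 5 via w0Rw1]
Accessibility: w0Rw1
Complete open branch: countermodel on a K-frame, so not valid in K.

T, S4, S5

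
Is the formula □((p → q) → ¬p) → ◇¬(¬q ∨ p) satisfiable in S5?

Satisfiable (open branch found)

1. □((p → q) → ¬p) → ◇¬(¬q ∨ p), u
2. ◇¬(¬q ∨ p), u   [→-rule on 1 (branches; this branch)]
3. ¬(¬q ∨ p), v   [◇-rule on 2: fresh world v, uRv]
4. q, v   [¬∨-rule on 3]
5. ¬p, v   [¬∨-rule on 3]
Accessibility: uRu, uRv, vRu, vRv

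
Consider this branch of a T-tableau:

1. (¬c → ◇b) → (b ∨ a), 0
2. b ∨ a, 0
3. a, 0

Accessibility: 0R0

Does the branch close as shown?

No, open

No atom appears with both signs at the same world.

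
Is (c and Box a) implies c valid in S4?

Tableau for the negation not ((c and Box a) implies c):
1. not ((c and Box a) implies c), w0
2. c and Box a, w0
3. not c, w0
4. c, w0
5. Box a, w0
Accessibility: w0Rw0
Branch closes: c and not c both at w0.
All branches of the negation close; one closing branch shown above.

Valid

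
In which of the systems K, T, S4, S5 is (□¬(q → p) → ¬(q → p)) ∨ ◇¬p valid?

T-tableau for the negation ¬((□¬(q → p) → ¬(q → p)) ∨ ◇¬p):
1. ¬((□¬(q → p) → ¬(q → p)) ∨ ◇¬p), 0
2. ¬(□¬(q → p) → ¬(q → p)), 0
3. ¬◇¬p, 0
4. □¬(q → p), 0
5. q → p, 0
6. p, 0
7. ¬(q → p), 0
8. q, 0
9. ¬p, 0
Accessibility: 0R0
Branch closes: p and ¬p both at 0.
Every branch closes (one shown): valid in T, hence also in S4, S5 (every theorem of T is a theorem of S4 and S5).
K-tableau for the negation ¬((□¬(q → p) → ¬(q → p)) ∨ ◇¬p):
1. ¬((□¬(q → p) → ¬(q → p)) ∨ ◇¬p), 0
2. ¬(□¬(q → p) → ¬(q → p)), 0
3. ¬◇¬p, 0
4. □¬(q → p), 0
5. q → p, 0
6. p, 0
Complete open branch: countermodel on a K-frame, so not valid in K.

T, S4, S5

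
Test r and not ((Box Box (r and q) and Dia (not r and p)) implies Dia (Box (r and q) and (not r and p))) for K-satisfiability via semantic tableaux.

Unsatisfiable

1. r and not ((Box Box (r and q) and Dia (not r and p)) implies Dia (Box (r and q) and (not r and p))), u
2. r, u
3. not ((Box Box (r and q) and Dia (not r and p)) implies Dia (Box (r and q) and (not r and p))), u
4. Box Box (r and q) and Dia (not r and p), u
5. not Dia (Box (r and q) and (not r and p)), u
6. Box Box (r and q), u
7. Dia (not r and p), u
8. not r and p, v
9. not r, v
10. p, v
11. not (Box (r and q) and (not r and p)), v
12. Box (r and q), v
13. not Box (r and q), v
14. not (r and q), w
15. r and q, w
16. r, w
17. q, w
18. not q, w
Accessibility: uRv, vRw
Branch closes: q and not q both at w.
Every branch closes; the branch above is one of them.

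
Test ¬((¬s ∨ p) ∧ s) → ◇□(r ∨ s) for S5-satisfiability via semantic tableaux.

1. ¬((¬s ∨ p) ∧ s) → ◇□(r ∨ s), u
2. ◇□(r ∨ s), u
3. □(r ∨ s), v
4. r ∨ s, u
5. r ∨ s, v
6. s, u
7. s, v
Accessibility: uRu, uRv, vRu, vRv

Yes, satisfiable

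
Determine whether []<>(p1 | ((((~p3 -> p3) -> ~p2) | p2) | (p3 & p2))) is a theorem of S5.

Tableau for the negation ~[]<>(p1 | ((((~p3 -> p3) -> ~p2) | p2) | (p3 & p2))):
1. ~[]<>(p1 | ((((~p3 -> p3) -> ~p2) | p2) | (p3 & p2))), w0
2. ~<>(p1 | ((((~p3 -> p3) -> ~p2) | p2) | (p3 & p2))), w1
3. ~(p1 | ((((~p3 -> p3) -> ~p2) | p2) | (p3 & p2))), w0
4. ~p1, w0
5. ~((((~p3 -> p3) -> ~p2) | p2) | (p3 & p2)), w0
6. ~(((~p3 -> p3) -> ~p2) | p2), w0
7. ~(p3 & p2), w0
8. ~((~p3 -> p3) -> ~p2), w0
9. ~p2, w0
10. ~p3 -> p3, w0
11. p2, w0
Accessibility: w0Rw0, w0Rw1, w1Rw0, w1Rw1
Branch closes: p2 and ~p2 both at w0.
Every branch of the negation's tableau closes; the branch above is one of them.

Valid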